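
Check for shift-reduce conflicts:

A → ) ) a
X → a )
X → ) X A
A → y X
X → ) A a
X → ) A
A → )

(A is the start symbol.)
Yes — I1: [A → ) .] vs [A → ) . ) a]; I8: [A → ) .] vs [A → . )]; I9: [X → ) A .] vs [X → ) A . a]; I13: [A → ) .] vs [A → . )]; I14: [A → ) ) a .] vs [X → a . )]

Augment with A' → A and build the canonical LR(0) collection (I0 = CLOSURE({[A' → . A]}), then GOTO on every symbol after a dot until no new states appear). It has 17 states:
  I0: { [A → . ) ) a], [A → . )], [A → . y X], [A' → . A] }  — shift
  I1: { [A → ) . ) a], [A → ) .] }  — shift, reduce
  I2: { [A' → A .] }  — accept
  I3: { [A → y . X], [X → . ) A a], [X → . ) A], [X → . ) X A], [X → . a )] }  — shift
  I4: { [A → . ) ) a], [A → . )], [A → . y X], [X → ) . A a], [X → ) . A], [X → ) . X A], [X → . ) A a], [X → . ) A], [X → . ) X A], [X → . a )] }  — shift
  I5: { [A → y X .] }  — reduce
  I6: { [X → a . )] }  — shift
  I7: { [X → a ) .] }  — reduce
  I8: { [A → ) . ) a], [A → ) .], [A → . ) ) a], [A → . )], [A → . y X], [X → ) . A a], [X → ) . A], [X → ) . X A], [X → . ) A a], [X → . ) A], [X → . ) X A], [X → . a )] }  — shift, reduce
  I9: { [X → ) A . a], [X → ) A .] }  — shift, reduce
  I10: { [A → . ) ) a], [A → . )], [A → . y X], [X → ) X . A] }  — shift
  I11: { [X → ) X A .] }  — reduce
  I12: { [X → ) A a .] }  — reduce
  I13: { [A → ) ) . a], [A → ) . ) a], [A → ) .], [A → . ) ) a], [A → . )], [A → . y X], [X → ) . A a], [X → ) . A], [X → ) . X A], [X → . ) A a], [X → . ) A], [X → . ) X A], [X → . a )] }  — shift, reduce
  I14: { [A → ) ) a .], [X → a . )] }  — shift, reduce
  I15: { [A → ) ) . a] }  — shift
  I16: { [A → ) ) a .] }  — reduce

I1 contains reduce item [A → ) .] and shift item [A → ) . ) a] — shift-reduce conflict.
I8 contains reduce item [A → ) .] and shift items [A → . )], [A → . ) ) a], [A → ) . ) a], [A → . y X], [X → . ) A], [X → . ) A a], [X → . ) X A], [X → . a )] — shift-reduce conflict.
I9 contains reduce item [X → ) A .] and shift item [X → ) A . a] — shift-reduce conflict.
I13 contains reduce item [A → ) .] and shift items [A → . )], [A → . ) ) a], [A → ) . ) a], [A → ) ) . a], [A → . y X], [X → . ) A], [X → . ) A a], [X → . ) X A], [X → . a )] — shift-reduce conflict.
I14 contains reduce item [A → ) ) a .] and shift item [X → a . )] — shift-reduce conflict.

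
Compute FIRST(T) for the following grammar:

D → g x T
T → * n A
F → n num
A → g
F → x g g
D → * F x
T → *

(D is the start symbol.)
{ '*' }

To compute FIRST(T), examine every production with T on the left-hand side, reading each right-hand side left to right until a non-nullable symbol is reached.

From T → * n A:
  - '*' is a terminal: add '*' and stop
From T → *:
  - '*' is a terminal: add '*' and stop

Collecting: FIRST(T) = { '*' }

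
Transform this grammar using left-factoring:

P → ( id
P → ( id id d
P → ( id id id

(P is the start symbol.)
P → ( id P'
P' → ε
P' → id P''
P'' → d
P'' → id

Left-factoring transforms A → αβ₁ | αβ₂ into A → αA' and A' → β₁ | β₂
(α is the longest common prefix among the alternatives). Repeat until
no nonterminal has two alternatives with a common prefix.

Round 1: P has alternatives sharing prefix '( id'. Introduce P': P → ( id P'
  Add: P' → ε
  Add: P' → id d
  Add: P' → id id

Round 2: P' has alternatives sharing prefix 'id'. Introduce P'': P' → id P''
  Add: P'' → d
  Add: P'' → id

No remaining common prefixes — done.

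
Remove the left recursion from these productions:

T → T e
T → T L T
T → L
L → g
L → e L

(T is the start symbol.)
T is directly left-recursive. The standard transformation for
  A → A α₁ | ... | A α_m | β₁ | ... | β_n
is
  A  → β₁ A' | ... | β_n A'
  A' → α₁ A' | ... | α_m A' | ε

T → L becomes T → L T'
T → T e becomes T' → e T'
T → T L T becomes T' → L T T'
Add T' → ε

Productions for other non-terminals are unchanged:
  L → g
  L → e L

Resulting grammar:
T → L T'
T' → e T'
T' → L T T'
T' → ε
L → g
L → e L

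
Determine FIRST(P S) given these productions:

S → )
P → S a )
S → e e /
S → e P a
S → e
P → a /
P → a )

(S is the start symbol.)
FIRST sets of the non-terminals involved (from the grammar, by fixed-point iteration):
  FIRST(P) = { ')', 'a', 'e' }

To compute FIRST(P S), process the symbols left to right:
Symbol P is a non-terminal. Add FIRST(P) \ {ε} = { ')', 'a', 'e' }
P is not nullable (ε ∉ FIRST(P)), so stop here.
FIRST(P S) = { ')', 'a', 'e' }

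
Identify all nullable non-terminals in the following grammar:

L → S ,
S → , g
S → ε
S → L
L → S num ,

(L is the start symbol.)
{ 'S' }

A non-terminal is nullable if it can derive ε (the empty string): either it has an ε-production, or it has a production whose right-hand side consists entirely of nullable non-terminals.

ε-productions: S → ε
So S is immediately nullable.
No further non-terminal can be added: every production for the remaining non-terminals contains a terminal or a non-nullable non-terminal.
Nullable = { 'S' }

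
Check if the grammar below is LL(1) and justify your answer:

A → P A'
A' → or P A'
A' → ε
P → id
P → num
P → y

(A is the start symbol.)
Yes, the grammar is LL(1).

Relevant sets:
  FOLLOW(A') = { $ }

For A':
  PREDICT(A' → or P A') = { 'or' }
  PREDICT(A' → ε) = { $ }
For P:
  PREDICT(P → id) = { 'id' }
  PREDICT(P → num) = { 'num' }
  PREDICT(P → y) = { 'y' }
A has a single production, so nothing to check there.

All predict sets are disjoint. The grammar IS LL(1).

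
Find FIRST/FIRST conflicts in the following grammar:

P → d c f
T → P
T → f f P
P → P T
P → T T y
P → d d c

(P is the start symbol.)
Yes. P → d c f / P → P T on { 'd' }; P → d c f / P → T T y on { 'd' }; P → d c f / P → d d c on { 'd' }; P → P T / P → T T y on { 'd', 'f' }; P → P T / P → d d c on { 'd' }; P → T T y / P → d d c on { 'd' }; T → P / T → f f P on { 'f' }

FIRST sets of the non-terminals at (or reachable through a nullable prefix from) the front of some alternative:
  FIRST(P) = { 'd', 'f' }
  FIRST(T) = { 'd', 'f' }

Productions for P:
  P → d c f: FIRST = { 'd' }
  P → P T: FIRST = { 'd', 'f' }
  P → T T y: FIRST = { 'd', 'f' }
  P → d d c: FIRST = { 'd' }
Productions for T:
  T → P: FIRST = { 'd', 'f' }
  T → f f P: FIRST = { 'f' }

Conflict for P: P → d c f and P → P T
  Overlap: { 'd' }
Conflict for P: P → d c f and P → T T y
  Overlap: { 'd' }
Conflict for P: P → d c f and P → d d c
  Overlap: { 'd' }
Conflict for P: P → P T and P → T T y
  Overlap: { 'd', 'f' }
Conflict for P: P → P T and P → d d c
  Overlap: { 'd' }
Conflict for P: P → T T y and P → d d c
  Overlap: { 'd' }
Conflict for T: T → P and T → f f P
  Overlap: { 'f' }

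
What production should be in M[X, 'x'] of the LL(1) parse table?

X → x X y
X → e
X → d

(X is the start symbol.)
To find M[X, 'x'], we find productions for X where 'x' is in the predict set (PREDICT(N → α) = (FIRST(α) \ {ε}) ∪ (FOLLOW(N) if α ⇒* ε)).

X → x X y: PREDICT = { 'x' }
  'x' is in predict set, so this production goes in M[X, 'x']
X → e: PREDICT = { 'e' }
X → d: PREDICT = { 'd' }

M[X, 'x'] = X → x X y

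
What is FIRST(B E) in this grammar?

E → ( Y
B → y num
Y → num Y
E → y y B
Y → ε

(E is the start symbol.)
{ 'y' }

FIRST sets of the non-terminals involved (from the grammar, by fixed-point iteration):
  FIRST(B) = { 'y' }

To compute FIRST(B E), process the symbols left to right:
Symbol B is a non-terminal. Add FIRST(B) \ {ε} = { 'y' }
B is not nullable (ε ∉ FIRST(B)), so stop here.
FIRST(B E) = { 'y' }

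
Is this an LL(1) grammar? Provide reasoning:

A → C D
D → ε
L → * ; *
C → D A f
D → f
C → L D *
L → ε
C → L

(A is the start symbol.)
No. Predict set conflict for D: { 'f' }

A grammar is LL(1) if for each non-terminal N with multiple productions, the predict sets of those productions are pairwise disjoint, where PREDICT(N → α) = (FIRST(α) \ {ε}) ∪ (FOLLOW(N) if α ⇒* ε).

Relevant sets:
  FIRST(D) = { 'f', ε }
  FIRST(A) = { '*', 'f', ε }
  FIRST(L) = { '*', ε }
  FOLLOW(D) = { $, '*', 'f' }
  FOLLOW(L) = { $, '*', 'f' }
  FOLLOW(C) = { $, 'f' }

For D:
  PREDICT(D → ε) = { $, '*', 'f' }
  PREDICT(D → f) = { 'f' }
For L:
  PREDICT(L → '*' ';' '*') = { '*' }
  PREDICT(L → ε) = { $, '*', 'f' }
For C:
  PREDICT(C → D A f) = { '*', 'f' }
  PREDICT(C → L D '*') = { '*', 'f' }
  PREDICT(C → L) = { $, '*', 'f' }
A has a single production, so nothing to check there.

Conflict found: Predict set conflict for D: { 'f' }
The grammar is NOT LL(1).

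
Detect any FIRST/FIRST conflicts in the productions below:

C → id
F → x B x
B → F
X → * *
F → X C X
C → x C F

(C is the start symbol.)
No FIRST/FIRST conflicts.

A FIRST/FIRST conflict occurs when two productions N → α and N → β for the same non-terminal have FIRST(α) ∩ FIRST(β) ≠ ∅ (with ε ∈ FIRST of a nullable right-hand side, so two nullable alternatives also conflict).

FIRST sets of the non-terminals at (or reachable through a nullable prefix from) the front of some alternative:
  FIRST(X) = { '*' }

Productions for C:
  C → id: FIRST = { 'id' }
  C → x C F: FIRST = { 'x' }
Productions for F:
  F → x B x: FIRST = { 'x' }
  F → X C X: FIRST = { '*' }
B, X have only one production, so no FIRST/FIRST conflict is possible there.

All alternatives of each non-terminal have pairwise disjoint FIRST sets.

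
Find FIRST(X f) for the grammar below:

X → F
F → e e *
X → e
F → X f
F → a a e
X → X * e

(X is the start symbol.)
FIRST sets of the non-terminals involved (from the grammar, by fixed-point iteration):
  FIRST(X) = { 'a', 'e' }

To compute FIRST(X f), process the symbols left to right:
Symbol X is a non-terminal. Add FIRST(X) \ {ε} = { 'a', 'e' }
X is not nullable (ε ∉ FIRST(X)), so stop here.
FIRST(X f) = { 'a', 'e' }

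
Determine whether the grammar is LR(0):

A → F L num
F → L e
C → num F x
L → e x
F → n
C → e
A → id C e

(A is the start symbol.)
A grammar is LR(0) if no state in the canonical LR(0) collection has:
  - both a shift item (dot before a terminal) and a complete item (shift-reduce conflict), or
  - two or more complete items (reduce-reduce conflict; the accept item [A' → A .] counts as a complete item here).

Augment with A' → A and build the canonical LR(0) collection (I0 = CLOSURE({[A' → . A]}), then GOTO on every symbol after a dot until no new states appear). It has 17 states:
  I0: { [A → . F L num], [A → . id C e], [A' → . A], [F → . L e], [F → . n], [L → . e x] }  — shift
  I1: { [A' → A .] }  — accept
  I2: { [A → F . L num], [L → . e x] }  — shift
  I3: { [F → L . e] }  — shift
  I4: { [L → e . x] }  — shift
  I5: { [A → id . C e], [C → . e], [C → . num F x] }  — shift
  I6: { [F → n .] }  — reduce
  I7: { [A → id C . e] }  — shift
  I8: { [C → e .] }  — reduce
  I9: { [C → num . F x], [F → . L e], [F → . n], [L → . e x] }  — shift
  I10: { [C → num F . x] }  — shift
  I11: { [C → num F x .] }  — reduce
  I12: { [A → id C e .] }  — reduce
  I13: { [L → e x .] }  — reduce
  I14: { [F → L e .] }  — reduce
  I15: { [A → F L . num] }  — shift
  I16: { [A → F L num .] }  — reduce

Every state is either a pure shift/goto state or contains exactly one complete item and nothing to shift — no conflicts. The grammar is LR(0).

Answer: Yes, the grammar is LR(0)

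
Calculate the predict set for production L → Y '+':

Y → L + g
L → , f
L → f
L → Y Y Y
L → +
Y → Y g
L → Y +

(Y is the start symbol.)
PREDICT(L → Y '+') = (FIRST(RHS) \ {ε}) ∪ (FOLLOW(L) if ε ∈ FIRST(RHS), i.e. RHS ⇒* ε)
FIRST(Y) = { '+', ',', 'f' }
FIRST(Y '+') = { '+', ',', 'f' }
ε ∉ FIRST(Y '+'), so FOLLOW(L) is not added.
PREDICT(L → Y '+') = { '+', ',', 'f' }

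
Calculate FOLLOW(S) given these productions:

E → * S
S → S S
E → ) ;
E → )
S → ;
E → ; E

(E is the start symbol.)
{ $, ';' }

To compute FOLLOW(S), find every occurrence of S on a right-hand side N → α S β: add FIRST(β) \ {ε}, and if β is empty or nullable also add FOLLOW(N). Iterate to a fixed point.

In E → * S: S is at the end, add FOLLOW(E)
In S → S S: S is followed by S, add FIRST(S) \ {ε} = { ';' }
In S → S S: S is at the end; this adds FOLLOW(S) to itself — nothing new

The FOLLOW sets referred to above (computed the same way, to a fixed point):
  FOLLOW(E) = { $ }

Taking the union: FOLLOW(S) = { $, ';' }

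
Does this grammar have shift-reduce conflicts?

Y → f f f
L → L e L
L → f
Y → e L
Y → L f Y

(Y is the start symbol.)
Yes — I4: [L → f .] vs [Y → f . f f]; I7: [Y → e L .] vs [L → L . e L]; I10: [L → L e L .] vs [L → L . e L]

Augment with Y' → Y and build the canonical LR(0) collection (I0 = CLOSURE({[Y' → . Y]}), then GOTO on every symbol after a dot until no new states appear). It has 13 states:
  I0: { [L → . L e L], [L → . f], [Y → . L f Y], [Y → . e L], [Y → . f f f], [Y' → . Y] }  — shift
  I1: { [L → L . e L], [Y → L . f Y] }  — shift
  I2: { [Y' → Y .] }  — accept
  I3: { [L → . L e L], [L → . f], [Y → e . L] }  — shift
  I4: { [L → f .], [Y → f . f f] }  — shift, reduce
  I5: { [Y → f f . f] }  — shift
  I6: { [Y → f f f .] }  — reduce
  I7: { [L → L . e L], [Y → e L .] }  — shift, reduce
  I8: { [L → f .] }  — reduce
  I9: { [L → . L e L], [L → . f], [L → L e . L] }  — shift
  I10: { [L → L . e L], [L → L e L .] }  — shift, reduce
  I11: { [L → . L e L], [L → . f], [Y → . L f Y], [Y → . e L], [Y → . f f f], [Y → L f . Y] }  — shift
  I12: { [Y → L f Y .] }  — reduce

I4 contains reduce item [L → f .] and shift item [Y → f . f f] — shift-reduce conflict.
I7 contains reduce item [Y → e L .] and shift item [L → L . e L] — shift-reduce conflict.
I10 contains reduce item [L → L e L .] and shift item [L → L . e L] — shift-reduce conflict.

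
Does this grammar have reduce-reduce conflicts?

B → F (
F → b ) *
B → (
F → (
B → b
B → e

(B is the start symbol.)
Yes — I1: [B → ( .] vs [F → ( .]

Augment with B' → B and build the canonical LR(0) collection (I0 = CLOSURE({[B' → . B]}), then GOTO on every symbol after a dot until no new states appear). It has 9 states:
  I0: { [B → . (], [B → . F (], [B → . b], [B → . e], [B' → . B], [F → . (], [F → . b ) *] }  — shift
  I1: { [B → ( .], [F → ( .] }  — 2 reduces
  I2: { [B' → B .] }  — accept
  I3: { [B → F . (] }  — shift
  I4: { [B → b .], [F → b . ) *] }  — shift, reduce
  I5: { [B → e .] }  — reduce
  I6: { [F → b ) . *] }  — shift
  I7: { [F → b ) * .] }  — reduce
  I8: { [B → F ( .] }  — reduce

I1 contains complete items [B → ( .], [F → ( .] — reduce-reduce conflict.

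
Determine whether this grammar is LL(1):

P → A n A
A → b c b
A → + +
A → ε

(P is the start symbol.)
A grammar is LL(1) if for each non-terminal N with multiple productions, the predict sets of those productions are pairwise disjoint, where PREDICT(N → α) = (FIRST(α) \ {ε}) ∪ (FOLLOW(N) if α ⇒* ε).

Relevant sets:
  FOLLOW(A) = { $, 'n' }

For A:
  PREDICT(A → b c b) = { 'b' }
  PREDICT(A → '+' '+') = { '+' }
  PREDICT(A → ε) = { $, 'n' }
P has a single production, so nothing to check there.

All predict sets are disjoint. The grammar IS LL(1).

Answer: Yes, the grammar is LL(1).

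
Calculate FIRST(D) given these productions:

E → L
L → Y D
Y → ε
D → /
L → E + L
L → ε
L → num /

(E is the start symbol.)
To compute FIRST(D), examine every production with D on the left-hand side, reading each right-hand side left to right until a non-nullable symbol is reached.

From D → /:
  - '/' is a terminal: add '/' and stop

Collecting: FIRST(D) = { '/' }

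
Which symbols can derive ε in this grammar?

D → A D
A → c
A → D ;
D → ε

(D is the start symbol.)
A non-terminal is nullable if it can derive ε (the empty string): either it has an ε-production, or it has a production whose right-hand side consists entirely of nullable non-terminals.

ε-productions: D → ε
So D is immediately nullable.
No further non-terminal can be added: every production for the remaining non-terminals contains a terminal or a non-nullable non-terminal.
Nullable = { 'D' }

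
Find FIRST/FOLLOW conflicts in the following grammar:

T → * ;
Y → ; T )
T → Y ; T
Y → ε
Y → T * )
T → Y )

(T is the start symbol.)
Yes. Y → ';' T ')' with FOLLOW(Y) on { ';' }; Y → T '*' ')' with FOLLOW(Y) on { ')', ';' }

A FIRST/FOLLOW conflict occurs when a non-terminal N has a nullable alternative N → β (β ⇒* ε) and another alternative N → α with FIRST(α) ∩ FOLLOW(N) ≠ ∅: on such a lookahead the parser cannot decide between expanding α and letting N vanish via β.

Nullable non-terminals: Y.
FIRST sets used below: FIRST(T) = { ')', '*', ';' }

Y: nullable alternative(s) Y → ε; FOLLOW(Y) = { ')', ';' }
  Y → ; T ): FIRST \ {ε} = { ';' } — overlaps FOLLOW(Y) on { ';' }: CONFLICT
  Y → ε: FIRST \ {ε} = { } — this is the only nullable alternative, skip
  Y → T * ): FIRST \ {ε} = { ')', '*', ';' } — overlaps FOLLOW(Y) on { ')', ';' }: CONFLICT

T has no nullable alternative, so no FIRST/FOLLOW check is needed there.

So the grammar has 2 FIRST/FOLLOW conflicts (marked CONFLICT above).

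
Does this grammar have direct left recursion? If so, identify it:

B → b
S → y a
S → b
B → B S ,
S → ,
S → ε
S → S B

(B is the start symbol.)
B → b: starts with b
S → y a: starts with y
S → b: starts with b
B → B S ,: LEFT RECURSIVE (starts with B)
S → ,: starts with ','
S → ε: starts with ε
S → S B: LEFT RECURSIVE (starts with S)

The grammar has direct left recursion on: B, S.

Answer: Yes, B, S are left-recursive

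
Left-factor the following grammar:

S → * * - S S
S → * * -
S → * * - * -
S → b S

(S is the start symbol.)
S → * * - S'
S' → S S
S' → ε
S' → * -
S → b S

Left-factoring transforms A → αβ₁ | αβ₂ into A → αA' and A' → β₁ | β₂
(α is the longest common prefix among the alternatives). Repeat until
no nonterminal has two alternatives with a common prefix.

Round 1: S has alternatives sharing prefix '* * -'. Introduce S': S → * * - S'
  Add: S' → S S
  Add: S' → ε
  Add: S' → * -

No remaining common prefixes — done.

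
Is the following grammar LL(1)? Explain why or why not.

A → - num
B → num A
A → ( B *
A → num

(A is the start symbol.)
Yes, the grammar is LL(1).

A grammar is LL(1) if for each non-terminal N with multiple productions, the predict sets of those productions are pairwise disjoint, where PREDICT(N → α) = (FIRST(α) \ {ε}) ∪ (FOLLOW(N) if α ⇒* ε).

For A:
  PREDICT(A → '-' num) = { '-' }
  PREDICT(A → '(' B '*') = { '(' }
  PREDICT(A → num) = { 'num' }
B has a single production, so nothing to check there.

All predict sets are disjoint. The grammar IS LL(1).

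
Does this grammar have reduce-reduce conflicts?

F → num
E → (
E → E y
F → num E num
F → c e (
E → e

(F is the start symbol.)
No reduce-reduce conflicts

Augment with F' → F and build the canonical LR(0) collection (I0 = CLOSURE({[F' → . F]}), then GOTO on every symbol after a dot until no new states appear). It has 11 states:
  I0: { [F → . c e (], [F → . num E num], [F → . num], [F' → . F] }  — shift
  I1: { [F' → F .] }  — accept
  I2: { [F → c . e (] }  — shift
  I3: { [E → . (], [E → . E y], [E → . e], [F → num . E num], [F → num .] }  — shift, reduce
  I4: { [E → ( .] }  — reduce
  I5: { [E → E . y], [F → num E . num] }  — shift
  I6: { [E → e .] }  — reduce
  I7: { [F → num E num .] }  — reduce
  I8: { [E → E y .] }  — reduce
  I9: { [F → c e . (] }  — shift
  I10: { [F → c e ( .] }  — reduce

No state contains more than one complete item.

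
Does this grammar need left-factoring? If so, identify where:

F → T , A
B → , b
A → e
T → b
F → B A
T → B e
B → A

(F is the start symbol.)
Left-factoring is needed when two productions for the same non-terminal
share a common prefix on the right-hand side.

Productions for F:
  F → T , A
  F → B A
Productions for B:
  B → , b
  B → A
Productions for T:
  T → b
  T → B e

No common prefixes found.

Answer: No, left-factoring is not needed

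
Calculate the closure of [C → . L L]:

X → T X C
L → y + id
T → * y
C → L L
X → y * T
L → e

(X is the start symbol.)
{ [C → . L L], [L → . e], [L → . y + id] }

Start with: [C → . L L]
  [C → . L L] has the dot before L: add [L → . y + id], [L → . e]
No further items can be added.

CLOSURE = { [C → . L L], [L → . e], [L → . y + id] }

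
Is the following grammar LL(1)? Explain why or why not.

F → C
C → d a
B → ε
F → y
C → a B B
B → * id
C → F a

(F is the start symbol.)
No. Predict set conflict for F: { 'y' }

A grammar is LL(1) if for each non-terminal N with multiple productions, the predict sets of those productions are pairwise disjoint, where PREDICT(N → α) = (FIRST(α) \ {ε}) ∪ (FOLLOW(N) if α ⇒* ε).

Relevant sets:
  FIRST(C) = { 'a', 'd', 'y' }
  FIRST(F) = { 'a', 'd', 'y' }
  FOLLOW(B) = { $, '*', 'a' }

For F:
  PREDICT(F → C) = { 'a', 'd', 'y' }
  PREDICT(F → y) = { 'y' }
For C:
  PREDICT(C → d a) = { 'd' }
  PREDICT(C → a B B) = { 'a' }
  PREDICT(C → F a) = { 'a', 'd', 'y' }
For B:
  PREDICT(B → ε) = { $, '*', 'a' }
  PREDICT(B → '*' id) = { '*' }

Conflict found: Predict set conflict for F: { 'y' }
The grammar is NOT LL(1).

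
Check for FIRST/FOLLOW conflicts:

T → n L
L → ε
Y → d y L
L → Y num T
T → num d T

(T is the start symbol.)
No FIRST/FOLLOW conflicts.

A FIRST/FOLLOW conflict occurs when a non-terminal N has a nullable alternative N → β (β ⇒* ε) and another alternative N → α with FIRST(α) ∩ FOLLOW(N) ≠ ∅: on such a lookahead the parser cannot decide between expanding α and letting N vanish via β.

Nullable non-terminals: L.
FIRST sets used below: FIRST(Y) = { 'd' }

L: nullable alternative(s) L → ε; FOLLOW(L) = { $, 'num' }
  L → ε: FIRST \ {ε} = { } — this is the only nullable alternative, skip
  L → Y num T: FIRST \ {ε} = { 'd' } — disjoint from FOLLOW(L)

T, Y have no nullable alternative, so no FIRST/FOLLOW check is needed there.

No FIRST/FOLLOW conflicts found.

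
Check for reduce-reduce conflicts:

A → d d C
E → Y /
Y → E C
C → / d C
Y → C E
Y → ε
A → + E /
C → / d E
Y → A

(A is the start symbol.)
Augment with A' → A and build the canonical LR(0) collection (I0 = CLOSURE({[A' → . A]}), then GOTO on every symbol after a dot until no new states appear). It has 18 states:
  I0: { [A → . + E /], [A → . d d C], [A' → . A] }  — shift
  I1: { [A → + . E /], [A → . + E /], [A → . d d C], [C → . / d C], [C → . / d E], [E → . Y /], [Y → . A], [Y → . C E], [Y → . E C], [Y → .] }  — shift, reduce
  I2: { [A' → A .] }  — accept
  I3: { [A → d . d C] }  — shift
  I4: { [A → d d . C], [C → . / d C], [C → . / d E] }  — shift
  I5: { [C → / . d C], [C → / . d E] }  — shift
  I6: { [A → d d C .] }  — reduce
  I7: { [A → . + E /], [A → . d d C], [C → . / d C], [C → . / d E], [C → / d . C], [C → / d . E], [E → . Y /], [Y → . A], [Y → . C E], [Y → . E C], [Y → .] }  — shift, reduce
  I8: { [Y → A .] }  — reduce
  I9: { [A → . + E /], [A → . d d C], [C → . / d C], [C → . / d E], [C → / d C .], [E → . Y /], [Y → . A], [Y → . C E], [Y → . E C], [Y → .], [Y → C . E] }  — shift, 2 reduces
  I10: { [C → . / d C], [C → . / d E], [C → / d E .], [Y → E . C] }  — shift, reduce
  I11: { [E → Y . /] }  — shift
  I12: { [E → Y / .] }  — reduce
  I13: { [Y → E C .] }  — reduce
  I14: { [A → . + E /], [A → . d d C], [C → . / d C], [C → . / d E], [E → . Y /], [Y → . A], [Y → . C E], [Y → . E C], [Y → .], [Y → C . E] }  — shift, reduce
  I15: { [C → . / d C], [C → . / d E], [Y → C E .], [Y → E . C] }  — shift, reduce
  I16: { [A → + E . /], [C → . / d C], [C → . / d E], [Y → E . C] }  — shift
  I17: { [A → + E / .], [C → / . d C], [C → / . d E] }  — shift, reduce

I9 contains complete items [C → / d C .], [Y → .] — reduce-reduce conflict.

Answer: Yes — I9: [C → / d C .] vs [Y → .]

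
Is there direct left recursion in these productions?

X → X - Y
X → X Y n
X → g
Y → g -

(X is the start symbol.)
Yes, X is left-recursive

Direct left recursion occurs when N → N α for some non-terminal N (the right-hand side begins with the left-hand side itself).

X → X - Y: LEFT RECURSIVE (starts with X)
X → X Y n: LEFT RECURSIVE (starts with X)
X → g: starts with g
Y → g -: starts with g

The grammar has direct left recursion on: X.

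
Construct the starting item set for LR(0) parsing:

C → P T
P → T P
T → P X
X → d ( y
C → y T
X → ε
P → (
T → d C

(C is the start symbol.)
{ [C → . P T], [C → . y T], [C' → . C], [P → . (], [P → . T P], [T → . P X], [T → . d C] }

First, augment the grammar with C' → C
I₀ = CLOSURE({ [C' → . C] }):
  [C' → . C] has the dot before C: add [C → . P T], [C → . y T]
  [C → . P T] has the dot before P: add [P → . T P], [P → . (]
  [P → . T P] has the dot before T: add [T → . P X], [T → . d C]
No further items can be added.

I₀ = { [C → . P T], [C → . y T], [C' → . C], [P → . (], [P → . T P], [T → . P X], [T → . d C] }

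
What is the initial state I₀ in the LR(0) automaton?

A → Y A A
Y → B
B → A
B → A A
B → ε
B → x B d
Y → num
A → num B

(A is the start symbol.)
{ [A → . Y A A], [A → . num B], [A' → . A], [B → . A A], [B → . A], [B → . x B d], [B → .], [Y → . B], [Y → . num] }

First, augment the grammar with A' → A
I₀ = CLOSURE({ [A' → . A] }):
  [A' → . A] has the dot before A: add [A → . Y A A], [A → . num B]
  [A → . Y A A] has the dot before Y: add [Y → . B], [Y → . num]
  [Y → . B] has the dot before B: add [B → . A], [B → . A A], [B → .], [B → . x B d]
No further items can be added.

I₀ = { [A → . Y A A], [A → . num B], [A' → . A], [B → . A A], [B → . A], [B → . x B d], [B → .], [Y → . B], [Y → . num] }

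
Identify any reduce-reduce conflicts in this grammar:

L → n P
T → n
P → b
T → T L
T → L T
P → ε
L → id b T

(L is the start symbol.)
A reduce-reduce conflict occurs when an LR(0) state has two complete items [A → α .] and [B → β .] — both call for a reduction, and with no lookahead the parser cannot choose between them.

Augment with L' → L and build the canonical LR(0) collection (I0 = CLOSURE({[L' → . L]}), then GOTO on every symbol after a dot until no new states appear). It has 12 states:
  I0: { [L → . id b T], [L → . n P], [L' → . L] }  — shift
  I1: { [L' → L .] }  — accept
  I2: { [L → id . b T] }  — shift
  I3: { [L → n . P], [P → . b], [P → .] }  — shift, reduce
  I4: { [L → n P .] }  — reduce
  I5: { [P → b .] }  — reduce
  I6: { [L → . id b T], [L → . n P], [L → id b . T], [T → . L T], [T → . T L], [T → . n] }  — shift
  I7: { [L → . id b T], [L → . n P], [T → . L T], [T → . T L], [T → . n], [T → L . T] }  — shift
  I8: { [L → . id b T], [L → . n P], [L → id b T .], [T → T . L] }  — shift, reduce
  I9: { [L → n . P], [P → . b], [P → .], [T → n .] }  — shift, 2 reduces
  I10: { [T → T L .] }  — reduce
  I11: { [L → . id b T], [L → . n P], [T → L T .], [T → T . L] }  — shift, reduce

I9 contains complete items [P → .], [T → n .] — reduce-reduce conflict.

Answer: Yes — I9: [P → .] vs [T → n .]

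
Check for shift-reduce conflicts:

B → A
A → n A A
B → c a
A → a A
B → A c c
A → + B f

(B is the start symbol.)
A shift-reduce conflict occurs when an LR(0) state has both:
  - a complete (reduce) item [A → α .] (dot at the end), and
  - a shift item [B → β . c γ] (dot before a terminal).

Augment with B' → B and build the canonical LR(0) collection (I0 = CLOSURE({[B' → . B]}), then GOTO on every symbol after a dot until no new states appear). It has 15 states:
  I0: { [A → . + B f], [A → . a A], [A → . n A A], [B → . A c c], [B → . A], [B → . c a], [B' → . B] }  — shift
  I1: { [A → + . B f], [A → . + B f], [A → . a A], [A → . n A A], [B → . A c c], [B → . A], [B → . c a] }  — shift
  I2: { [B → A . c c], [B → A .] }  — shift, reduce
  I3: { [B' → B .] }  — accept
  I4: { [A → . + B f], [A → . a A], [A → . n A A], [A → a . A] }  — shift
  I5: { [B → c . a] }  — shift
  I6: { [A → . + B f], [A → . a A], [A → . n A A], [A → n . A A] }  — shift
  I7: { [A → . + B f], [A → . a A], [A → . n A A], [A → n A . A] }  — shift
  I8: { [A → n A A .] }  — reduce
  I9: { [B → c a .] }  — reduce
  I10: { [A → a A .] }  — reduce
  I11: { [B → A c . c] }  — shift
  I12: { [B → A c c .] }  — reduce
  I13: { [A → + B . f] }  — shift
  I14: { [A → + B f .] }  — reduce

I2 contains reduce item [B → A .] and shift item [B → A . c c] — shift-reduce conflict.

Answer: Yes — I2: [B → A .] vs [B → A . c c]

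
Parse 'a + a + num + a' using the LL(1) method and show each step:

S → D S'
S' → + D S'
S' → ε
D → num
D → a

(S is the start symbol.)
LL(1) parsing maintains a stack (initially the start symbol over $) and the input. At each step: if the stack top is a terminal, match it against the current input token; if it is a non-terminal N, replace it with the RHS of M[N, lookahead] (the unique production whose predict set contains the lookahead).

Stack is shown with the top on the left.

Stack     Input              Action
-----------------------------------
S $       a + a + num + a $  output S → D S'
D S' $    a + a + num + a $  output D → a
a S' $    a + a + num + a $  match 'a'
S' $      + a + num + a $    output S' → + D S'
+ D S' $  + a + num + a $    match '+'
D S' $    a + num + a $      output D → a
a S' $    a + num + a $      match 'a'
S' $      + num + a $        output S' → + D S'
+ D S' $  + num + a $        match '+'
D S' $    num + a $          output D → num
num S' $  num + a $          match 'num'
S' $      + a $              output S' → + D S'
+ D S' $  + a $              match '+'
D S' $    a $                output D → a
a S' $    a $                match 'a'
S' $      $                  output S' → ε
$         $                  accept

The string is accepted.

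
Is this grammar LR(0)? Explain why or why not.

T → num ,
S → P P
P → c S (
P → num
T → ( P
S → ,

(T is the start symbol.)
A grammar is LR(0) if no state in the canonical LR(0) collection has:
  - both a shift item (dot before a terminal) and a complete item (shift-reduce conflict), or
  - two or more complete items (reduce-reduce conflict; the accept item [T' → T .] counts as a complete item here).

Augment with T' → T and build the canonical LR(0) collection (I0 = CLOSURE({[T' → . T]}), then GOTO on every symbol after a dot until no new states appear). It has 13 states:
  I0: { [T → . ( P], [T → . num ,], [T' → . T] }  — shift
  I1: { [P → . c S (], [P → . num], [T → ( . P] }  — shift
  I2: { [T' → T .] }  — accept
  I3: { [T → num . ,] }  — shift
  I4: { [T → num , .] }  — reduce
  I5: { [T → ( P .] }  — reduce
  I6: { [P → . c S (], [P → . num], [P → c . S (], [S → . ,], [S → . P P] }  — shift
  I7: { [P → num .] }  — reduce
  I8: { [S → , .] }  — reduce
  I9: { [P → . c S (], [P → . num], [S → P . P] }  — shift
  I10: { [P → c S . (] }  — shift
  I11: { [P → c S ( .] }  — reduce
  I12: { [S → P P .] }  — reduce

Every state is either a pure shift/goto state or contains exactly one complete item and nothing to shift — no conflicts. The grammar is LR(0).

Answer: Yes, the grammar is LR(0)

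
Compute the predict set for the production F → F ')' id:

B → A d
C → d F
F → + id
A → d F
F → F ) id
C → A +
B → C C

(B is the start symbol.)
{ '+' }

PREDICT(F → F ')' id) = (FIRST(RHS) \ {ε}) ∪ (FOLLOW(F) if ε ∈ FIRST(RHS), i.e. RHS ⇒* ε)
FIRST(F) = { '+' }
FIRST(F ')' id) = { '+' }
ε ∉ FIRST(F ')' id), so FOLLOW(F) is not added.
PREDICT(F → F ')' id) = { '+' }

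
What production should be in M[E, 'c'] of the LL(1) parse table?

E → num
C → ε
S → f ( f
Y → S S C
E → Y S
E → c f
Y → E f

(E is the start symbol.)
To find M[E, 'c'], we find productions for E where 'c' is in the predict set (PREDICT(N → α) = (FIRST(α) \ {ε}) ∪ (FOLLOW(N) if α ⇒* ε)).

Relevant sets:
  FIRST(Y) = { 'c', 'f', 'num' }

E → num: PREDICT = { 'num' }
E → Y S: PREDICT = { 'c', 'f', 'num' }
  'c' is in predict set, so this production goes in M[E, 'c']
E → c f: PREDICT = { 'c' }
  'c' is in predict set, so this production goes in M[E, 'c']

M[E, 'c'] = E → Y S, E → c f  (a multiply-defined cell — the grammar is not LL(1))

Answer: E → Y S, E → c f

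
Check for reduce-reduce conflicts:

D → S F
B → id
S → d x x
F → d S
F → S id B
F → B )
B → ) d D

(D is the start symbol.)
No reduce-reduce conflicts

A reduce-reduce conflict occurs when an LR(0) state has two complete items [A → α .] and [B → β .] — both call for a reduction, and with no lookahead the parser cannot choose between them.

Augment with D' → D and build the canonical LR(0) collection (I0 = CLOSURE({[D' → . D]}), then GOTO on every symbol after a dot until no new states appear). It has 18 states:
  I0: { [D → . S F], [D' → . D], [S → . d x x] }  — shift
  I1: { [D' → D .] }  — accept
  I2: { [B → . ) d D], [B → . id], [D → S . F], [F → . B )], [F → . S id B], [F → . d S], [S → . d x x] }  — shift
  I3: { [S → d . x x] }  — shift
  I4: { [S → d x . x] }  — shift
  I5: { [S → d x x .] }  — reduce
  I6: { [B → ) . d D] }  — shift
  I7: { [F → B . )] }  — shift
  I8: { [D → S F .] }  — reduce
  I9: { [F → S . id B] }  — shift
  I10: { [F → d . S], [S → . d x x], [S → d . x x] }  — shift
  I11: { [B → id .] }  — reduce
  I12: { [F → d S .] }  — reduce
  I13: { [B → . ) d D], [B → . id], [F → S id . B] }  — shift
  I14: { [F → S id B .] }  — reduce
  I15: { [F → B ) .] }  — reduce
  I16: { [B → ) d . D], [D → . S F], [S → . d x x] }  — shift
  I17: { [B → ) d D .] }  — reduce

No state contains more than one complete item.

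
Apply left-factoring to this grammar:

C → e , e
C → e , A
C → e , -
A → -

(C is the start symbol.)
C → e , C'
C' → e
C' → A
C' → -
A → -

Left-factoring transforms A → αβ₁ | αβ₂ into A → αA' and A' → β₁ | β₂
(α is the longest common prefix among the alternatives). Repeat until
no nonterminal has two alternatives with a common prefix.

Round 1: C has alternatives sharing prefix 'e ,'. Introduce C': C → e , C'
  Add: C' → e
  Add: C' → A
  Add: C' → -

No remaining common prefixes — done.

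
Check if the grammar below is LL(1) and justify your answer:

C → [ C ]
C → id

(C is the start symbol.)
A grammar is LL(1) if for each non-terminal N with multiple productions, the predict sets of those productions are pairwise disjoint, where PREDICT(N → α) = (FIRST(α) \ {ε}) ∪ (FOLLOW(N) if α ⇒* ε).

For C:
  PREDICT(C → '[' C ']') = { '[' }
  PREDICT(C → id) = { 'id' }

All predict sets are disjoint. The grammar IS LL(1).

Answer: Yes, the grammar is LL(1).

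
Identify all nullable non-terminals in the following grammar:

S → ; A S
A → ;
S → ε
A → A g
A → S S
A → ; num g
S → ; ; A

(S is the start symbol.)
A non-terminal is nullable if it can derive ε (the empty string): either it has an ε-production, or it has a production whose right-hand side consists entirely of nullable non-terminals.

ε-productions: S → ε
So S is immediately nullable.
A → S S: every symbol on the right is nullable, so A is nullable too.
Every non-terminal is now nullable.
Nullable = { 'A', 'S' }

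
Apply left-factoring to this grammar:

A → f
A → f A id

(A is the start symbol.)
Left-factoring transforms A → αβ₁ | αβ₂ into A → αA' and A' → β₁ | β₂
(α is the longest common prefix among the alternatives). Repeat until
no nonterminal has two alternatives with a common prefix.

Round 1: A has alternatives sharing prefix 'f'. Introduce A': A → f A'
  Add: A' → ε
  Add: A' → A id

No remaining common prefixes — done.

Resulting grammar:
A → f A'
A' → ε
A' → A id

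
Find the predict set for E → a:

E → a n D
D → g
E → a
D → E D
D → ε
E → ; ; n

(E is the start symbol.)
{ 'a' }

PREDICT(E → a) = (FIRST(RHS) \ {ε}) ∪ (FOLLOW(E) if ε ∈ FIRST(RHS), i.e. RHS ⇒* ε)
FIRST(a) = { 'a' }
ε ∉ FIRST(a), so FOLLOW(E) is not added.
PREDICT(E → a) = { 'a' }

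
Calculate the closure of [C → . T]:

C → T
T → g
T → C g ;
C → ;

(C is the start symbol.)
{ [C → . ;], [C → . T], [T → . C g ;], [T → . g] }

Start with: [C → . T]
  [C → . T] has the dot before T: add [T → . g], [T → . C g ;]
  [T → . C g ;] has the dot before C: add [C → . ;]
No further items can be added.

CLOSURE = { [C → . ;], [C → . T], [T → . C g ;], [T → . g] }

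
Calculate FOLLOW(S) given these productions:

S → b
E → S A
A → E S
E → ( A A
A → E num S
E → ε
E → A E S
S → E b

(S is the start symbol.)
To compute FOLLOW(S), find every occurrence of S on a right-hand side N → α S β: add FIRST(β) \ {ε}, and if β is empty or nullable also add FOLLOW(N). Iterate to a fixed point.

S is the start symbol, so $ ∈ FOLLOW(S).
In E → S A: S is followed by A, add FIRST(A) \ {ε} = { '(', 'b', 'num' }
In A → E S: S is at the end, add FOLLOW(A)
In A → E num S: S is at the end, add FOLLOW(A)
In E → A E S: S is at the end, add FOLLOW(E)

The FOLLOW sets referred to above (computed the same way, to a fixed point):
  FOLLOW(A) = { '(', 'b', 'num' }
  FOLLOW(E) = { '(', 'b', 'num' }

Taking the union: FOLLOW(S) = { $, '(', 'b', 'num' }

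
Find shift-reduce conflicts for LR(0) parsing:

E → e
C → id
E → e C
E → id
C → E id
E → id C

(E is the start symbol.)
A shift-reduce conflict occurs when an LR(0) state has both:
  - a complete (reduce) item [A → α .] (dot at the end), and
  - a shift item [B → β . c γ] (dot before a terminal).

Augment with E' → E and build the canonical LR(0) collection (I0 = CLOSURE({[E' → . E]}), then GOTO on every symbol after a dot until no new states appear). It has 9 states:
  I0: { [E → . e C], [E → . e], [E → . id C], [E → . id], [E' → . E] }  — shift
  I1: { [E' → E .] }  — accept
  I2: { [C → . E id], [C → . id], [E → . e C], [E → . e], [E → . id C], [E → . id], [E → e . C], [E → e .] }  — shift, reduce
  I3: { [C → . E id], [C → . id], [E → . e C], [E → . e], [E → . id C], [E → . id], [E → id . C], [E → id .] }  — shift, reduce
  I4: { [E → id C .] }  — reduce
  I5: { [C → E . id] }  — shift
  I6: { [C → . E id], [C → . id], [C → id .], [E → . e C], [E → . e], [E → . id C], [E → . id], [E → id . C], [E → id .] }  — shift, 2 reduces
  I7: { [C → E id .] }  — reduce
  I8: { [E → e C .] }  — reduce

I2 contains reduce item [E → e .] and shift items [C → . id], [E → . e], [E → . e C], [E → . id], [E → . id C] — shift-reduce conflict.
I3 contains reduce item [E → id .] and shift items [C → . id], [E → . e], [E → . e C], [E → . id], [E → . id C] — shift-reduce conflict.
I6 contains reduce items [C → id .], [E → id .] and shift items [C → . id], [E → . e], [E → . e C], [E → . id], [E → . id C] — shift-reduce conflict.

Answer: Yes — I2: [E → e .] vs [C → . id]; I3: [E → id .] vs [C → . id]; I6: [C → id .] vs [C → . id]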